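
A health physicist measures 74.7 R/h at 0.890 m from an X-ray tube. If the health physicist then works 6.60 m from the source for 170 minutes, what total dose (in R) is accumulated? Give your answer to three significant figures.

3.85 R

Intensity scales as (d₁/d₂)², so rate at 6.60 m:
74.7 × (0.890/6.60)² = 74.7 × 0.01818 = 1.358 R/h.
Dose = rate × time = 1.358 R/h × 2.833 h = 3.847 R.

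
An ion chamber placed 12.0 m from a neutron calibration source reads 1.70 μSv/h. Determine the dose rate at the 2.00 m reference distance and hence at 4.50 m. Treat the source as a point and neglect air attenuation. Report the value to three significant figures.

Applying the 1/r² law,
At 2.00 m: (12.0/2.00)² = 36.00, so 1.70 × 36.00 = 61.20 μSv/h
At 4.50 m: 61.20 × (2.00/4.50)² = 61.20 × 0.1975 = 12.09 μSv/h.

61.2 μSv/h; 12.1 μSv/h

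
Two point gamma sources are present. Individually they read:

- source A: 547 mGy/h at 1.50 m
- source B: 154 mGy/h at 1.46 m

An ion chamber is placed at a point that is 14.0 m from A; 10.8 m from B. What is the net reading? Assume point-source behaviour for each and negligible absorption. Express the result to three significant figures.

Each source contributes Iᵢ·(dᵢ/rᵢ)²; contributions add.
A: 547 × (1.50/14.0)² = 6.279 mGy/h
B: 154 × (1.46/10.8)² = 2.814 mGy/h
Total = 6.279 + 2.814 = 9.093 mGy/h.

9.09 mGy/h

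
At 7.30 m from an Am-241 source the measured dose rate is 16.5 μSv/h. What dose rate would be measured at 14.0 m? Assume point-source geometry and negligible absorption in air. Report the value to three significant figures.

4.49 μSv/h

Since intensity falls as 1/r², scaling from 7.30 m to 14.0 m:
(7.30/14.0)² = 0.2719, so 16.5 × 0.2719 = 4.486 μSv/h.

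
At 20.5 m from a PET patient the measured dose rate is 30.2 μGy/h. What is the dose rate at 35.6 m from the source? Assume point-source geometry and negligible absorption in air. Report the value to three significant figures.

Intensity scales as (d₁/d₂)², so scaling from 20.5 m to 35.6 m:
(20.5/35.6)² = 0.3316, so 30.2 × 0.3316 = 10.01 μGy/h.

10.0 μGy/h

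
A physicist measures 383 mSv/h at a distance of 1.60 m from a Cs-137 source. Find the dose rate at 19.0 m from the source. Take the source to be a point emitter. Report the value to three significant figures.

2.72 mSv/h

Since intensity falls as 1/r², the rate at 19.0 m is
(1.60/19.0)² = 0.007091, so 383 × 0.007091 = 2.716 mSv/h.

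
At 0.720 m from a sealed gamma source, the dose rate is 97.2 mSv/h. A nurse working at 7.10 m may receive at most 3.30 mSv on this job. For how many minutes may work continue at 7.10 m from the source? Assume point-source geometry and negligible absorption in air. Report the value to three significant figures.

198 min

Applying the 1/r² law, rate at 7.10 m:
97.2 × (0.720/7.10)² = 97.2 × 0.01028 = 0.9992 mSv/h.
Stay time = 3.30 mSv ÷ 0.9992 mSv/h = 3.303 h = 198.2 min.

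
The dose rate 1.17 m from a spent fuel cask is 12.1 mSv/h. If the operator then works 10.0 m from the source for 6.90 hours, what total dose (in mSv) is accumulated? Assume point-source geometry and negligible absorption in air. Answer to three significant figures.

Intensity scales as (d₁/d₂)², so rate at 10.0 m:
12.1 × (1.17/10.0)² = 12.1 × 0.01369 = 0.1656 mSv/h.
Dose = rate × time = 0.1656 mSv/h × 6.900 h = 1.143 mSv.

1.14 mSv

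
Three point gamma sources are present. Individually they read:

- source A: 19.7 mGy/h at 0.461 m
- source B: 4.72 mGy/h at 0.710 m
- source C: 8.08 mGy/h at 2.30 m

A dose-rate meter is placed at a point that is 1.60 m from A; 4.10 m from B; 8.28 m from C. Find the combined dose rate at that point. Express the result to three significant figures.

2.40 mGy/h

By superposition, sum each source's inverse-square contribution:
A: 19.7 × (0.461/1.60)² = 1.635 mGy/h
B: 4.72 × (0.710/4.10)² = 0.1415 mGy/h
C: 8.08 × (2.30/8.28)² = 0.6235 mGy/h
Total = 1.635 + 0.1415 + 0.6235 = 2.400 mGy/h.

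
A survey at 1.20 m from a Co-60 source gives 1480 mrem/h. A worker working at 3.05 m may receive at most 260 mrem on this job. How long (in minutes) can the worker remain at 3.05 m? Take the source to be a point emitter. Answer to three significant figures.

Since intensity falls as 1/r², rate at 3.05 m:
(1.20/3.05)² = 0.1548, so 1480 × 0.1548 = 229.1 mrem/h.
Stay time = 260 mrem ÷ 229.1 mrem/h = 1.135 h = 68.10 min.

68.1 min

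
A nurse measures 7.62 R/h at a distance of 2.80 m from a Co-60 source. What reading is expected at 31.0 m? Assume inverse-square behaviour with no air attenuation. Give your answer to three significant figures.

Intensity scales as (d₁/d₂)², so the rate at 31.0 m is
(2.80/31.0)² = 0.008158, so 7.62 × 0.008158 = 0.06216 R/h.

0.0622 R/h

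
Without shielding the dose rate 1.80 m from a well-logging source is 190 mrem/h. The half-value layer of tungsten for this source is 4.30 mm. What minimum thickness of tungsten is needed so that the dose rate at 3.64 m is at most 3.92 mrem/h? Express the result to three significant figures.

At 3.64 m, distance alone gives (1.80/3.64)² = 0.2445, so 190 × 0.2445 = 46.45 mrem/h.
Further attenuation needed: 46.45/3.92 = 11.85.
n = log₂(11.85) = 3.567 half-value layers.
Thickness = 3.567 × 4.30 mm = 15.34 mm.

15.3 mm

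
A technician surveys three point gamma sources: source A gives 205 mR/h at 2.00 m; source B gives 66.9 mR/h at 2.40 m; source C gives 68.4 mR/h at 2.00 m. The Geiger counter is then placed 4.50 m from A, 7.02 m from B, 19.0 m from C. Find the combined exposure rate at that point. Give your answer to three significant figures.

49.1 mR/h

Each source contributes Iᵢ·(dᵢ/rᵢ)²; contributions add.
A: 205 × (2.00/4.50)² = 40.49 mR/h
B: 66.9 × (2.40/7.02)² = 7.819 mR/h
C: 68.4 × (2.00/19.0)² = 0.7579 mR/h
Total = 40.49 + 7.819 + 0.7579 = 49.07 mR/h.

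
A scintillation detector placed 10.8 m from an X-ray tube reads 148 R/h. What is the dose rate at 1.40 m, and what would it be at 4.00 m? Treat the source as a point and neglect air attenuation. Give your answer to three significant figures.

8810 R/h; 1080 R/h

Intensity scales as (d₁/d₂)², so
At 1.40 m: (10.8/1.40)² = 59.51, so 148 × 59.51 = 8807 R/h
At 4.00 m: (1.40/4.00)² = 0.1225, so 8807 × 0.1225 = 1079 R/h.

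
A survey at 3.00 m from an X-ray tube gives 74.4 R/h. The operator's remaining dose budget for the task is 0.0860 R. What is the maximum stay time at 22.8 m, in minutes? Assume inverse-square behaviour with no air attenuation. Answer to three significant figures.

Since intensity falls as 1/r², rate at 22.8 m:
74.4 × (3.00/22.8)² = 74.4 × 0.01731 = 1.288 R/h.
Stay time = 0.0860 R ÷ 1.288 R/h = 0.06677 h = 4.006 min.

4.01 min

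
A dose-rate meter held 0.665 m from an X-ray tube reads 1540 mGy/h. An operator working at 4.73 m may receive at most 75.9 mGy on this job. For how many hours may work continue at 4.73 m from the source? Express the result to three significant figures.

2.49 h

Intensity scales as (d₁/d₂)², so rate at 4.73 m:
(0.665/4.73)² = 0.01977, so 1540 × 0.01977 = 30.45 mGy/h.
Stay time = 75.9 mGy ÷ 30.45 mGy/h = 2.493 h.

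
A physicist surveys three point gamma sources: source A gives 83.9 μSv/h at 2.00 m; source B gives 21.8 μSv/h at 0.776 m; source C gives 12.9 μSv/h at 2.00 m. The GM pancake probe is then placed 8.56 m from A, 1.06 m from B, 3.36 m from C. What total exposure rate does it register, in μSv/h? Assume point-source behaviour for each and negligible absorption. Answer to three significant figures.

By superposition, sum each source's inverse-square contribution:
A: 83.9 × (2.00/8.56)² = 4.580 μSv/h
B: 21.8 × (0.776/1.06)² = 11.68 μSv/h
C: 12.9 × (2.00/3.36)² = 4.571 μSv/h
Total = 4.580 + 11.68 + 4.571 = 20.83 μSv/h.

20.8 μSv/h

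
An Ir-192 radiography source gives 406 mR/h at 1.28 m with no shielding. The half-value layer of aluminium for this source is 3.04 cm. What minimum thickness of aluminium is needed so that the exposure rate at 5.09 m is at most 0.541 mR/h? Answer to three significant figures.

16.9 cm

At 5.09 m, distance alone gives (1.28/5.09)² = 0.06324, so 406 × 0.06324 = 25.68 mR/h.
Further attenuation needed: 25.68/0.541 = 47.47.
n = log₂(47.47) = 5.569 half-value layers.
Thickness = 5.569 × 3.04 cm = 16.93 cm.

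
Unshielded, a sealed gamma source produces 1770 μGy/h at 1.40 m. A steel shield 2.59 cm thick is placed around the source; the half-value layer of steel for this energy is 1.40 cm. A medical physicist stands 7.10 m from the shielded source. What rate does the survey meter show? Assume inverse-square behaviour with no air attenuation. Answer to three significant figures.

Distance alone: 1770 × (1.40/7.10)² = 1770 × 0.03888 = 68.82 μGy/h.
Shield: 2.59/1.40 = 1.850 half-value layers → attenuation 2^(−1.850) = 0.2774.
Combined: 68.82 × 0.2774 = 19.09 μGy/h.

19.1 μGy/h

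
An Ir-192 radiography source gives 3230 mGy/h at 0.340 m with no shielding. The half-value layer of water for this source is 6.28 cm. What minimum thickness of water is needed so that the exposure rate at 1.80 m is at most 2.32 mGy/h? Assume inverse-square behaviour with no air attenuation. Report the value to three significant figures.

At 1.80 m, distance alone gives (0.340/1.80)² = 0.03568, so 3230 × 0.03568 = 115.2 mGy/h.
Further attenuation needed: 115.2/2.32 = 49.66.
n = log₂(49.66) = 5.634 half-value layers.
Thickness = 5.634 × 6.28 cm = 35.38 cm.

35.4 cm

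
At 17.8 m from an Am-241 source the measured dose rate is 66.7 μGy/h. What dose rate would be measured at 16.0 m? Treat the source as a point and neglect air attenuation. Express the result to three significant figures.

82.6 μGy/h

Using I₁d₁² = I₂d₂², scaling from 17.8 m to 16.0 m:
(17.8/16.0)² = 1.238, so 66.7 × 1.238 = 82.57 μGy/h.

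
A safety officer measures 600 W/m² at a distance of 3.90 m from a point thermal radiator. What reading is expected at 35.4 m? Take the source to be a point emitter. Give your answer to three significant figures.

7.28 W/m²

Since intensity falls as 1/r², the rate at 35.4 m is
(3.90/35.4)² = 0.01214, so 600 × 0.01214 = 7.284 W/m².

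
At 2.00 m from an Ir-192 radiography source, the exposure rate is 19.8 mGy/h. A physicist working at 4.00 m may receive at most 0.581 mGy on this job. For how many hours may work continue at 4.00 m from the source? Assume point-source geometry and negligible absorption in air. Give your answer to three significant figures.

Intensity scales as (d₁/d₂)², so rate at 4.00 m:
19.8 × (2.00/4.00)² = 19.8 × 0.2500 = 4.950 mGy/h.
Stay time = 0.581 mGy ÷ 4.950 mGy/h = 0.1174 h.

0.117 h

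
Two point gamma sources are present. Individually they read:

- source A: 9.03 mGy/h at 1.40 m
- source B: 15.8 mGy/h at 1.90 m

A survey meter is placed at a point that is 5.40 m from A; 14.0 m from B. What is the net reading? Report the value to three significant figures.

Each source contributes Iᵢ·(dᵢ/rᵢ)²; contributions add.
A: 9.03 × (1.40/5.40)² = 0.6070 mGy/h
B: 15.8 × (1.90/14.0)² = 0.2910 mGy/h
Total = 0.6070 + 0.2910 = 0.8980 mGy/h.

0.898 mGy/h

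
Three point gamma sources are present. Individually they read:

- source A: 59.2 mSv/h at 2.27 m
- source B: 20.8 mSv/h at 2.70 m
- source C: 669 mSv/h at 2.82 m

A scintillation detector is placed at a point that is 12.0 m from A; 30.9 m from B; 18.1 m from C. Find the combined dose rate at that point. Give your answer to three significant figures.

18.5 mSv/h

Each source contributes Iᵢ·(dᵢ/rᵢ)²; contributions add.
A: 59.2 × (2.27/12.0)² = 2.118 mSv/h
B: 20.8 × (2.70/30.9)² = 0.1588 mSv/h
C: 669 × (2.82/18.1)² = 16.24 mSv/h
Total = 2.118 + 0.1588 + 16.24 = 18.52 mSv/h.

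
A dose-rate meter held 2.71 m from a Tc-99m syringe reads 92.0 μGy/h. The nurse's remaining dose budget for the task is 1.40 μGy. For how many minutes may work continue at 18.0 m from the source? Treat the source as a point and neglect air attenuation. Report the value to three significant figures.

40.3 min

Using I₁d₁² = I₂d₂², rate at 18.0 m:
(2.71/18.0)² = 0.02267, so 92.0 × 0.02267 = 2.086 μGy/h.
Stay time = 1.40 μGy ÷ 2.086 μGy/h = 0.6711 h = 40.27 min.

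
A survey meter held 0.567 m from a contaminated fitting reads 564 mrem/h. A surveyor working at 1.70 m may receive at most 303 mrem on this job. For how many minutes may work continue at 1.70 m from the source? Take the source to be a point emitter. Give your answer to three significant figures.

Intensity scales as (d₁/d₂)², so rate at 1.70 m:
564 × (0.567/1.70)² = 564 × 0.1112 = 62.72 mrem/h.
Stay time = 303 mrem ÷ 62.72 mrem/h = 4.831 h = 289.9 min.

290 min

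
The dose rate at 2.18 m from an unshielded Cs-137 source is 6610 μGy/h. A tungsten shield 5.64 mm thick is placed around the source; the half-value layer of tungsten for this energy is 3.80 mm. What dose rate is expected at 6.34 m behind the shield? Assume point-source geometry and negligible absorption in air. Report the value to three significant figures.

279 μGy/h

Distance alone: (2.18/6.34)² = 0.1182, so 6610 × 0.1182 = 781.3 μGy/h.
Shield: 5.64/3.80 = 1.484 half-value layers → attenuation 2^(−1.484) = 0.3575.
Combined: 781.3 × 0.3575 = 279.3 μGy/h.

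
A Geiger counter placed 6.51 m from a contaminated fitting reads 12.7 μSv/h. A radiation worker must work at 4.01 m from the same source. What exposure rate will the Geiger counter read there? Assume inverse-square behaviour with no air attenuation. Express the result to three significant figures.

Intensity scales as (d₁/d₂)², so scaling from 6.51 m to 4.01 m:
12.7 × (6.51/4.01)² = 12.7 × 2.636 = 33.48 μSv/h.

33.5 μSv/h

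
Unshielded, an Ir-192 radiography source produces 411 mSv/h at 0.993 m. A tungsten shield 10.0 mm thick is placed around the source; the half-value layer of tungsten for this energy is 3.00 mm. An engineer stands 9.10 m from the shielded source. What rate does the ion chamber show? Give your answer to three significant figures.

0.486 mSv/h

Distance alone: 411 × (0.993/9.10)² = 411 × 0.01191 = 4.895 mSv/h.
Shield: 10.0/3.00 = 3.333 half-value layers → attenuation 2^(−3.333) = 0.09924.
Combined: 4.895 × 0.09924 = 0.4858 mSv/h.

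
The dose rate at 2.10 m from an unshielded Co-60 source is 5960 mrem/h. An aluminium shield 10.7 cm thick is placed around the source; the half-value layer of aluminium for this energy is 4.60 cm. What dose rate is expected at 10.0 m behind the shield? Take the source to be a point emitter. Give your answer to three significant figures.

52.4 mrem/h

Distance alone: (2.10/10.0)² = 0.04410, so 5960 × 0.04410 = 262.8 mrem/h.
Shield: 10.7/4.60 = 2.326 half-value layers → attenuation 2^(−2.326) = 0.1994.
Combined: 262.8 × 0.1994 = 52.40 mrem/h.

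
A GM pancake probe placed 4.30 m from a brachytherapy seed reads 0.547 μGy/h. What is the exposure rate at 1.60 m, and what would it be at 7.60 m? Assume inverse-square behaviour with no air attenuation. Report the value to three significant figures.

3.95 μGy/h; 0.175 μGy/h

Intensity scales as (d₁/d₂)², so
At 1.60 m: (4.30/1.60)² = 7.223, so 0.547 × 7.223 = 3.951 μGy/h
At 7.60 m: 3.951 × (1.60/7.60)² = 3.951 × 0.04432 = 0.1751 μGy/h.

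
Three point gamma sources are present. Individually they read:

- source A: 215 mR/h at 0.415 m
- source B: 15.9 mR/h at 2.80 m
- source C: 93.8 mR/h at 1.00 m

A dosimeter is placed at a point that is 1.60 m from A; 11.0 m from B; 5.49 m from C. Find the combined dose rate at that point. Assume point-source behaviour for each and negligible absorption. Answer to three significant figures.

18.6 mR/h

Each source contributes Iᵢ·(dᵢ/rᵢ)²; contributions add.
A: 215 × (0.415/1.60)² = 14.46 mR/h
B: 15.9 × (2.80/11.0)² = 1.030 mR/h
C: 93.8 × (1.00/5.49)² = 3.112 mR/h
Total = 14.46 + 1.030 + 3.112 = 18.60 mR/h.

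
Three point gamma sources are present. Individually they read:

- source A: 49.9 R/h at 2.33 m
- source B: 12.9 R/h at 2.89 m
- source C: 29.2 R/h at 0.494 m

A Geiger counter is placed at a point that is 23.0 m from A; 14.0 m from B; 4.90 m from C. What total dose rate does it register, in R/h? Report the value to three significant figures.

1.36 R/h

Each source contributes Iᵢ·(dᵢ/rᵢ)²; contributions add.
A: 49.9 × (2.33/23.0)² = 0.5121 R/h
B: 12.9 × (2.89/14.0)² = 0.5497 R/h
C: 29.2 × (0.494/4.90)² = 0.2968 R/h
Total = 0.5121 + 0.5497 + 0.2968 = 1.359 R/h.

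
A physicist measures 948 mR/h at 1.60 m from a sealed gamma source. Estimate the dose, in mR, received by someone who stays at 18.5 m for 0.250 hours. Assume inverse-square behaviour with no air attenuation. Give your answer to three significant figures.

1.77 mR

By the inverse-square law, rate at 18.5 m:
(1.60/18.5)² = 0.007480, so 948 × 0.007480 = 7.091 mR/h.
Dose = rate × time = 7.091 mR/h × 0.2500 h = 1.773 mR.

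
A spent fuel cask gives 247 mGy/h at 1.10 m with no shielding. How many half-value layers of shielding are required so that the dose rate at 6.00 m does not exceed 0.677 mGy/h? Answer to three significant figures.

3.62 half-value layers

At 6.00 m, distance alone gives 247 × (1.10/6.00)² = 247 × 0.03361 = 8.302 mGy/h.
Further attenuation needed: 8.302/0.677 = 12.26.
n = log₂(12.26) = 3.616 half-value layers.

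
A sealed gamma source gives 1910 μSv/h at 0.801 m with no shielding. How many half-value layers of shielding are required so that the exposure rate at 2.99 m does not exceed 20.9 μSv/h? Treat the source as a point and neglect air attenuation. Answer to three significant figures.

2.71 half-value layers

At 2.99 m, distance alone gives (0.801/2.99)² = 0.07177, so 1910 × 0.07177 = 137.1 μSv/h.
Further attenuation needed: 137.1/20.9 = 6.560.
n = log₂(6.560) = 2.714 half-value layers.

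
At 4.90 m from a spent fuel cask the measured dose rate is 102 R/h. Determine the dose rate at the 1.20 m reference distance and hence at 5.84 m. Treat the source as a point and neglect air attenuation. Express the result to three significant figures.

1700 R/h; 71.8 R/h

Using I₁d₁² = I₂d₂²,
At 1.20 m: (4.90/1.20)² = 16.67, so 102 × 16.67 = 1700 R/h
At 5.84 m: 1700 × (1.20/5.84)² = 1700 × 0.04222 = 71.77 R/h.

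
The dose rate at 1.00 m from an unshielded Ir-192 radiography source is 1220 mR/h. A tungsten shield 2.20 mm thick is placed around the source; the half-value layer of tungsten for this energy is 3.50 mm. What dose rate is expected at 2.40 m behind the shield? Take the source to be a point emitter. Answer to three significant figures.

137 mR/h

Distance alone: (1.00/2.40)² = 0.1736, so 1220 × 0.1736 = 211.8 mR/h.
Shield: 2.20/3.50 = 0.6286 half-value layers → attenuation 2^(−0.6286) = 0.6468.
Combined: 211.8 × 0.6468 = 137.0 mR/h.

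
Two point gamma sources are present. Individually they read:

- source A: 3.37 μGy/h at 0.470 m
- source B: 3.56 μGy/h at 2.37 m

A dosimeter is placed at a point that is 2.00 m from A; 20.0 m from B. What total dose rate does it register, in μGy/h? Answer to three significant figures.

0.236 μGy/h

Each source contributes Iᵢ·(dᵢ/rᵢ)²; contributions add.
A: 3.37 × (0.470/2.00)² = 0.1861 μGy/h
B: 3.56 × (2.37/20.0)² = 0.04999 μGy/h
Total = 0.1861 + 0.04999 = 0.2361 μGy/h.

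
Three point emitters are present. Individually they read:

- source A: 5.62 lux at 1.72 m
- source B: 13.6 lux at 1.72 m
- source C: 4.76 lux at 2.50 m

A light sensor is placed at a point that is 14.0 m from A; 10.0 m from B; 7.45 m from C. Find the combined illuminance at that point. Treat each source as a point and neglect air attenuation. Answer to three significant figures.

By superposition, sum each source's inverse-square contribution:
A: 5.62 × (1.72/14.0)² = 0.08483 lux
B: 13.6 × (1.72/10.0)² = 0.4023 lux
C: 4.76 × (2.50/7.45)² = 0.5360 lux
Total = 0.08483 + 0.4023 + 0.5360 = 1.023 lux.

1.02 lux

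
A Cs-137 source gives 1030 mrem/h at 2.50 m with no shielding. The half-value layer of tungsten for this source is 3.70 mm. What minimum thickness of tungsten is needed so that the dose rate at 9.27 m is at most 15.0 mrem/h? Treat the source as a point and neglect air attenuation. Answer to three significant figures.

8.58 mm

At 9.27 m, distance alone gives 1030 × (2.50/9.27)² = 1030 × 0.07273 = 74.91 mrem/h.
Further attenuation needed: 74.91/15.0 = 4.994.
n = log₂(4.994) = 2.320 half-value layers.
Thickness = 2.320 × 3.70 mm = 8.584 mm.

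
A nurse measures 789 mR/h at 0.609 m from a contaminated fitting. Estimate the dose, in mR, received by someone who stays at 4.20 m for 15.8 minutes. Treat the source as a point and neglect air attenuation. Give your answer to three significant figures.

Applying the 1/r² law, rate at 4.20 m:
(0.609/4.20)² = 0.02102, so 789 × 0.02102 = 16.58 mR/h.
Dose = rate × time = 16.58 mR/h × 0.2633 h = 4.366 mR.

4.37 mR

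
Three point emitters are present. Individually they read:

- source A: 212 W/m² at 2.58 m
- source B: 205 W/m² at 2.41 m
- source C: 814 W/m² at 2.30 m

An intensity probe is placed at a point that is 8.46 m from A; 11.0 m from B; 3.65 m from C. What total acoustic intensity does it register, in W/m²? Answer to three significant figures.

By superposition, sum each source's inverse-square contribution:
A: 212 × (2.58/8.46)² = 19.72 W/m²
B: 205 × (2.41/11.0)² = 9.840 W/m²
C: 814 × (2.30/3.65)² = 323.2 W/m²
Total = 19.72 + 9.840 + 323.2 = 352.8 W/m².

353 W/m²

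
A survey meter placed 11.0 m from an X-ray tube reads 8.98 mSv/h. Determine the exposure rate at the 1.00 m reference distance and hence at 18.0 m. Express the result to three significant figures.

Using I₁d₁² = I₂d₂²,
At 1.00 m: (11.0/1.00)² = 121.0, so 8.98 × 121.0 = 1087 mSv/h
At 18.0 m: 1087 × (1.00/18.0)² = 1087 × 0.003086 = 3.354 mSv/h.

1090 mSv/h; 3.35 mSv/h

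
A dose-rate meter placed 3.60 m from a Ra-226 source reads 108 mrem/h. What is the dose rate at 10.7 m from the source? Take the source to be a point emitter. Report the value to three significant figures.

12.2 mrem/h

Applying the 1/r² law, scaling from 3.60 m to 10.7 m:
108 × (3.60/10.7)² = 108 × 0.1132 = 12.23 mrem/h.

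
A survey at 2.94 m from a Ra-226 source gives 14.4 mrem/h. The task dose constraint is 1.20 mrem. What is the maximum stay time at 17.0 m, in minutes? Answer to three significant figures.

Using I₁d₁² = I₂d₂², rate at 17.0 m:
(2.94/17.0)² = 0.02991, so 14.4 × 0.02991 = 0.4307 mrem/h.
Stay time = 1.20 mrem ÷ 0.4307 mrem/h = 2.786 h = 167.2 min.

167 min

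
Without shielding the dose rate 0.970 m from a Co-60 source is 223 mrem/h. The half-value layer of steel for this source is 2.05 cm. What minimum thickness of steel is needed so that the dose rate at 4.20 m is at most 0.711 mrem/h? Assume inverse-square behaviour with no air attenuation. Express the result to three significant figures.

At 4.20 m, distance alone gives 223 × (0.970/4.20)² = 223 × 0.05334 = 11.89 mrem/h.
Further attenuation needed: 11.89/0.711 = 16.72.
n = log₂(16.72) = 4.064 half-value layers.
Thickness = 4.064 × 2.05 cm = 8.331 cm.

8.33 cm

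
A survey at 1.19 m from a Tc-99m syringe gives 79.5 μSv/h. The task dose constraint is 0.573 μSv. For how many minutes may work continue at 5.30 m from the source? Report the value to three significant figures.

8.58 min

Using I₁d₁² = I₂d₂², rate at 5.30 m:
(1.19/5.30)² = 0.05041, so 79.5 × 0.05041 = 4.008 μSv/h.
Stay time = 0.573 μSv ÷ 4.008 μSv/h = 0.1430 h = 8.580 min.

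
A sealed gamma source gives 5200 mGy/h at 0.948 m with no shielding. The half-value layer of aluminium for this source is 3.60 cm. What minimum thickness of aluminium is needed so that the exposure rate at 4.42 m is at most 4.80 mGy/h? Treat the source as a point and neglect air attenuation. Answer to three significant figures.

20.3 cm

At 4.42 m, distance alone gives (0.948/4.42)² = 0.04600, so 5200 × 0.04600 = 239.2 mGy/h.
Further attenuation needed: 239.2/4.80 = 49.83.
n = log₂(49.83) = 5.639 half-value layers.
Thickness = 5.639 × 3.60 cm = 20.30 cm.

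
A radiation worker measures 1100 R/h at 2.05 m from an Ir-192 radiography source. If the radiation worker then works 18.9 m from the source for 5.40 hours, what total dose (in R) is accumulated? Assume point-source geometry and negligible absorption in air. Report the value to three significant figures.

By the inverse-square law, rate at 18.9 m:
1100 × (2.05/18.9)² = 1100 × 0.01176 = 12.94 R/h.
Dose = rate × time = 12.94 R/h × 5.400 h = 69.88 R.

69.9 R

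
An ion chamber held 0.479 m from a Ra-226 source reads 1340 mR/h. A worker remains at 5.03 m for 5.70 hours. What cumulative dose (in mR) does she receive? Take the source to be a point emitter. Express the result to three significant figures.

By the inverse-square law, rate at 5.03 m:
(0.479/5.03)² = 0.009068, so 1340 × 0.009068 = 12.15 mR/h.
Dose = rate × time = 12.15 mR/h × 5.700 h = 69.26 mR.

69.3 mR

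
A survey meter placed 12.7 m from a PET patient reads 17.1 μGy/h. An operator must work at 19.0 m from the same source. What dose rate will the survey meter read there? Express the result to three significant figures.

Intensity scales as (d₁/d₂)², so scaling from 12.7 m to 19.0 m:
(12.7/19.0)² = 0.4468, so 17.1 × 0.4468 = 7.640 μGy/h.

7.64 μGy/h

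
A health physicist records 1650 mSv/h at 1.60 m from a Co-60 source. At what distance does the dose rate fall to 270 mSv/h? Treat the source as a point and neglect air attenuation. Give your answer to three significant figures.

3.96 m

Applying the 1/r² law, d₂ = d₁·√(I₁/I₂).
I₁/I₂ = 1650/270 = 6.111, so d₂ = 1.60 × √6.111 = 3.955 m.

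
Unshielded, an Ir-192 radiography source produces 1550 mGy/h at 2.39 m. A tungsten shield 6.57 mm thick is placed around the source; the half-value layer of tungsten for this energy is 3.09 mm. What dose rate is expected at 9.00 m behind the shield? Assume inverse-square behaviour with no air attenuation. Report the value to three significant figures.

Distance alone: 1550 × (2.39/9.00)² = 1550 × 0.07052 = 109.3 mGy/h.
Shield: 6.57/3.09 = 2.126 half-value layers → attenuation 2^(−2.126) = 0.2291.
Combined: 109.3 × 0.2291 = 25.04 mGy/h.

25.0 mGy/h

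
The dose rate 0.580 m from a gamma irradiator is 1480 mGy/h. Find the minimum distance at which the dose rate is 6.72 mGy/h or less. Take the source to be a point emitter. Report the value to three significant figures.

Since intensity falls as 1/r², d₂ = d₁·√(I₁/I₂).
I₁/I₂ = 1480/6.72 = 220.2, so d₂ = 0.580 × √220.2 = 8.607 m.

8.61 m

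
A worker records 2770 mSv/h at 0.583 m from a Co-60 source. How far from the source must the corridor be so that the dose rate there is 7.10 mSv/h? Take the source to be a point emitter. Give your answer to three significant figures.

Since intensity falls as 1/r², d₂ = d₁·√(I₁/I₂).
I₁/I₂ = 2770/7.10 = 390.1, so d₂ = 0.583 × √390.1 = 11.51 m.

11.5 m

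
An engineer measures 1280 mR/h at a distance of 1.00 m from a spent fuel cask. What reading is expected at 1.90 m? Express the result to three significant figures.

355 mR/h

Intensity scales as (d₁/d₂)², so the rate at 1.90 m is
(1.00/1.90)² = 0.2770, so 1280 × 0.2770 = 354.6 mR/h.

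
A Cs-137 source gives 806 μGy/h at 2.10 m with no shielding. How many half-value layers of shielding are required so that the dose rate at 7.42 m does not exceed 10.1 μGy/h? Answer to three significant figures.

At 7.42 m, distance alone gives (2.10/7.42)² = 0.08010, so 806 × 0.08010 = 64.56 μGy/h.
Further attenuation needed: 64.56/10.1 = 6.392.
n = log₂(6.392) = 2.676 half-value layers.

2.68 half-value layers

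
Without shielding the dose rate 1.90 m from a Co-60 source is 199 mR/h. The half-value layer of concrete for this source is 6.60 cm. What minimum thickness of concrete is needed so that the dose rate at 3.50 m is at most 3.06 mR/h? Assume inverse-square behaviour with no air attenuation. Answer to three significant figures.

28.1 cm

At 3.50 m, distance alone gives 199 × (1.90/3.50)² = 199 × 0.2947 = 58.65 mR/h.
Further attenuation needed: 58.65/3.06 = 19.17.
n = log₂(19.17) = 4.261 half-value layers.
Thickness = 4.261 × 6.60 cm = 28.12 cm.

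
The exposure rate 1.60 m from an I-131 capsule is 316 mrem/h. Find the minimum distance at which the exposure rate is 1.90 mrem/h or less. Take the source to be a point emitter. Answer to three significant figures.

Using I₁d₁² = I₂d₂², d₂ = d₁·√(I₁/I₂).
I₁/I₂ = 316/1.90 = 166.3, so d₂ = 1.60 × √166.3 = 20.63 m.

20.6 m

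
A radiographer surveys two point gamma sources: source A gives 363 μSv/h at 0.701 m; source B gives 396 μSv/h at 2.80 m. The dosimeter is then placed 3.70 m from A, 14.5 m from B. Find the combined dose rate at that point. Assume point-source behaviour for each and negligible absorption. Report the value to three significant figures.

27.8 μSv/h

Each source contributes Iᵢ·(dᵢ/rᵢ)²; contributions add.
A: 363 × (0.701/3.70)² = 13.03 μSv/h
B: 396 × (2.80/14.5)² = 14.77 μSv/h
Total = 13.03 + 14.77 = 27.80 μSv/h.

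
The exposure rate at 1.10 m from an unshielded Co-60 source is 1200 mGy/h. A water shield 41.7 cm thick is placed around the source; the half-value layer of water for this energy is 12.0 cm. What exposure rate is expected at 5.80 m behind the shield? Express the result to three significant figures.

Distance alone: (1.10/5.80)² = 0.03597, so 1200 × 0.03597 = 43.16 mGy/h.
Shield: 41.7/12.0 = 3.475 half-value layers → attenuation 2^(−3.475) = 0.08993.
Combined: 43.16 × 0.08993 = 3.881 mGy/h.

3.88 mGy/h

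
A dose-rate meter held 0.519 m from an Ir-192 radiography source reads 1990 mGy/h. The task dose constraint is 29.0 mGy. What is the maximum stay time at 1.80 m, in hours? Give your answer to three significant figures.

0.175 h

By the inverse-square law, rate at 1.80 m:
1990 × (0.519/1.80)² = 1990 × 0.08314 = 165.4 mGy/h.
Stay time = 29.0 mGy ÷ 165.4 mGy/h = 0.1753 h.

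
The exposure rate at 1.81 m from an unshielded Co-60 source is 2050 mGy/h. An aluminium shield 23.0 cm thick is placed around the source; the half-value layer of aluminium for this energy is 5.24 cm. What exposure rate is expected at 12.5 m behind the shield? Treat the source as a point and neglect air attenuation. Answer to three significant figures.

Distance alone: 2050 × (1.81/12.5)² = 2050 × 0.02097 = 42.99 mGy/h.
Shield: 23.0/5.24 = 4.389 half-value layers → attenuation 2^(−4.389) = 0.04773.
Combined: 42.99 × 0.04773 = 2.052 mGy/h.

2.05 mGy/h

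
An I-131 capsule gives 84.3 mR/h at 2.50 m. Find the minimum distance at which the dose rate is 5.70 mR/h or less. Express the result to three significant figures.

9.61 m

Using I₁d₁² = I₂d₂², d₂ = d₁·√(I₁/I₂).
I₁/I₂ = 84.3/5.70 = 14.79, so d₂ = 2.50 × √14.79 = 9.614 m.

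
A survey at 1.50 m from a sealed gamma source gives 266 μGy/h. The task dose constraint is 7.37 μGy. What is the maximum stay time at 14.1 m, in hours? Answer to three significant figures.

Since intensity falls as 1/r², rate at 14.1 m:
266 × (1.50/14.1)² = 266 × 0.01132 = 3.011 μGy/h.
Stay time = 7.37 μGy ÷ 3.011 μGy/h = 2.448 h.

2.45 h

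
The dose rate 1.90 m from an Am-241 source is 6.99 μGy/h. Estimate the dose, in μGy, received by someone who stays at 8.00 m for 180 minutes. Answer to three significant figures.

Intensity scales as (d₁/d₂)², so rate at 8.00 m:
(1.90/8.00)² = 0.05641, so 6.99 × 0.05641 = 0.3943 μGy/h.
Dose = rate × time = 0.3943 μGy/h × 3.000 h = 1.183 μGy.

1.18 μGy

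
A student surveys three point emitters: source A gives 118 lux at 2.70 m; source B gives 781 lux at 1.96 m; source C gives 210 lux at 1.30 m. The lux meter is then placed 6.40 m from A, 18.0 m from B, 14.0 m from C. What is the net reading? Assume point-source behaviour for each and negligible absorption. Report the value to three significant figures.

Each source contributes Iᵢ·(dᵢ/rᵢ)²; contributions add.
A: 118 × (2.70/6.40)² = 21.00 lux
B: 781 × (1.96/18.0)² = 9.260 lux
C: 210 × (1.30/14.0)² = 1.811 lux
Total = 21.00 + 9.260 + 1.811 = 32.07 lux.

32.1 lux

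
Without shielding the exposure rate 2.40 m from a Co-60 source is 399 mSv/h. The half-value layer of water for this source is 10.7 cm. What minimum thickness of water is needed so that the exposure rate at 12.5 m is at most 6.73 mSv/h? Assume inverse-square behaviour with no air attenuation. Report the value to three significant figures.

At 12.5 m, distance alone gives 399 × (2.40/12.5)² = 399 × 0.03686 = 14.71 mSv/h.
Further attenuation needed: 14.71/6.73 = 2.186.
n = log₂(2.186) = 1.128 half-value layers.
Thickness = 1.128 × 10.7 cm = 12.07 cm.

12.1 cm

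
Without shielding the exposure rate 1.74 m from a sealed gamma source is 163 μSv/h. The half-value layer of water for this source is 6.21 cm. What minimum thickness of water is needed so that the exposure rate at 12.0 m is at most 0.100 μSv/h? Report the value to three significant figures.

31.7 cm

At 12.0 m, distance alone gives 163 × (1.74/12.0)² = 163 × 0.02102 = 3.426 μSv/h.
Further attenuation needed: 3.426/0.100 = 34.26.
n = log₂(34.26) = 5.098 half-value layers.
Thickness = 5.098 × 6.21 cm = 31.66 cm.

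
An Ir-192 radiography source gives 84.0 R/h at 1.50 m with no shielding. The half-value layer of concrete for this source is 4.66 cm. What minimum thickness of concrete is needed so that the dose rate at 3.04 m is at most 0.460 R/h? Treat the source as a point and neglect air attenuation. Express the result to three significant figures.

25.5 cm

At 3.04 m, distance alone gives 84.0 × (1.50/3.04)² = 84.0 × 0.2435 = 20.45 R/h.
Further attenuation needed: 20.45/0.460 = 44.46.
n = log₂(44.46) = 5.474 half-value layers.
Thickness = 5.474 × 4.66 cm = 25.51 cm.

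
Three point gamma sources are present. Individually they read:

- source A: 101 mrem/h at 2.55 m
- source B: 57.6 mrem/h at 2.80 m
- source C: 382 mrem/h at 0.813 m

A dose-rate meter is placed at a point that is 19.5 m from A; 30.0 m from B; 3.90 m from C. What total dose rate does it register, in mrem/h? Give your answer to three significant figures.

Each source contributes Iᵢ·(dᵢ/rᵢ)²; contributions add.
A: 101 × (2.55/19.5)² = 1.727 mrem/h
B: 57.6 × (2.80/30.0)² = 0.5018 mrem/h
C: 382 × (0.813/3.90)² = 16.60 mrem/h
Total = 1.727 + 0.5018 + 16.60 = 18.83 mrem/h.

18.8 mrem/h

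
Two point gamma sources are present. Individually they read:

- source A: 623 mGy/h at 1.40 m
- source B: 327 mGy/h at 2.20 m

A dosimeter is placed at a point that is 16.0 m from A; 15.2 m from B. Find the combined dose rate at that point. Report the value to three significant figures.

11.6 mGy/h

Each source contributes Iᵢ·(dᵢ/rᵢ)²; contributions add.
A: 623 × (1.40/16.0)² = 4.770 mGy/h
B: 327 × (2.20/15.2)² = 6.850 mGy/h
Total = 4.770 + 6.850 = 11.62 mGy/h.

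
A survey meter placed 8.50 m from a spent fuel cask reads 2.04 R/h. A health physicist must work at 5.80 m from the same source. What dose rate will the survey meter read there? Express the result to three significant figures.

4.38 R/h

By the inverse-square law, scaling from 8.50 m to 5.80 m:
(8.50/5.80)² = 2.148, so 2.04 × 2.148 = 4.382 R/h.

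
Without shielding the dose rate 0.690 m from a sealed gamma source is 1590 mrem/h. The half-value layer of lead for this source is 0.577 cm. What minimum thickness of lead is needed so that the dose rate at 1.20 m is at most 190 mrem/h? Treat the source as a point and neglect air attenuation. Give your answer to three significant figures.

0.847 cm

At 1.20 m, distance alone gives (0.690/1.20)² = 0.3306, so 1590 × 0.3306 = 525.7 mrem/h.
Further attenuation needed: 525.7/190 = 2.767.
n = log₂(2.767) = 1.468 half-value layers.
Thickness = 1.468 × 0.577 cm = 0.8470 cm.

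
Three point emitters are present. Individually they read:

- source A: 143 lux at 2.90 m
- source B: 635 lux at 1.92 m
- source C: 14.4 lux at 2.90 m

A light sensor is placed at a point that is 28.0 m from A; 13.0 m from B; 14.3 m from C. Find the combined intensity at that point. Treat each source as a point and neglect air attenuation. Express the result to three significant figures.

16.0 lux

By superposition, sum each source's inverse-square contribution:
A: 143 × (2.90/28.0)² = 1.534 lux
B: 635 × (1.92/13.0)² = 13.85 lux
C: 14.4 × (2.90/14.3)² = 0.5922 lux
Total = 1.534 + 13.85 + 0.5922 = 15.98 lux.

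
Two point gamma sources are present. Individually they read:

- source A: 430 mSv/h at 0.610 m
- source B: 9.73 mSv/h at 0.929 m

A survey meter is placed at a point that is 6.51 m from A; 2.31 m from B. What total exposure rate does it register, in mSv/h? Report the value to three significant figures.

5.35 mSv/h

Each source contributes Iᵢ·(dᵢ/rᵢ)²; contributions add.
A: 430 × (0.610/6.51)² = 3.775 mSv/h
B: 9.73 × (0.929/2.31)² = 1.574 mSv/h
Total = 3.775 + 1.574 = 5.349 mSv/h.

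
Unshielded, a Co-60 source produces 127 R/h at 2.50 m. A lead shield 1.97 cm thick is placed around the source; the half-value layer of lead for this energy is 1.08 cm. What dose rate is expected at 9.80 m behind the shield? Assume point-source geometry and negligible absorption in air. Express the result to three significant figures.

Distance alone: 127 × (2.50/9.80)² = 127 × 0.06508 = 8.265 R/h.
Shield: 1.97/1.08 = 1.824 half-value layers → attenuation 2^(−1.824) = 0.2824.
Combined: 8.265 × 0.2824 = 2.334 R/h.

2.33 R/h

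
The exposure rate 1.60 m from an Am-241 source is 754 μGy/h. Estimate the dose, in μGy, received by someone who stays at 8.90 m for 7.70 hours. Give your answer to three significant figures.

188 μGy

Applying the 1/r² law, rate at 8.90 m:
754 × (1.60/8.90)² = 754 × 0.03232 = 24.37 μGy/h.
Dose = rate × time = 24.37 μGy/h × 7.700 h = 187.6 μGy.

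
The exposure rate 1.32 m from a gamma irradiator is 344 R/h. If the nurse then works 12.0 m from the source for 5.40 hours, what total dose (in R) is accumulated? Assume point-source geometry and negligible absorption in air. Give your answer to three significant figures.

Since intensity falls as 1/r², rate at 12.0 m:
(1.32/12.0)² = 0.01210, so 344 × 0.01210 = 4.162 R/h.
Dose = rate × time = 4.162 R/h × 5.400 h = 22.47 R.

22.5 R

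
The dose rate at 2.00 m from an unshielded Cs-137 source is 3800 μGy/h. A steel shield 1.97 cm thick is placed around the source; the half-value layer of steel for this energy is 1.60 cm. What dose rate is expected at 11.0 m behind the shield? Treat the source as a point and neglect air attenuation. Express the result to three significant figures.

Distance alone: (2.00/11.0)² = 0.03306, so 3800 × 0.03306 = 125.6 μGy/h.
Shield: 1.97/1.60 = 1.231 half-value layers → attenuation 2^(−1.231) = 0.4260.
Combined: 125.6 × 0.4260 = 53.51 μGy/h.

53.5 μGy/h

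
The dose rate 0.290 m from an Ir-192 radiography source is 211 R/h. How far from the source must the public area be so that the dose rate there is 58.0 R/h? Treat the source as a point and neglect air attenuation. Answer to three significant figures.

0.553 m

Since intensity falls as 1/r², d₂ = d₁·√(I₁/I₂).
I₁/I₂ = 211/58.0 = 3.638, so d₂ = 0.290 × √3.638 = 0.5531 m.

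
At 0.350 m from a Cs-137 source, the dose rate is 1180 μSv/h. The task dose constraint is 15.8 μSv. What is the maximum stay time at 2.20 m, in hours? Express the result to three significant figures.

Intensity scales as (d₁/d₂)², so rate at 2.20 m:
(0.350/2.20)² = 0.02531, so 1180 × 0.02531 = 29.87 μSv/h.
Stay time = 15.8 μSv ÷ 29.87 μSv/h = 0.5290 h.

0.529 h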